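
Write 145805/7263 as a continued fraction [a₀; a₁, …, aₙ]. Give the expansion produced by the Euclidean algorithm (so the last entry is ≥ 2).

145805 = 20×7263 + 545
7263 = 13×545 + 178
545 = 3×178 + 11
178 = 16×11 + 2
11 = 5×2 + 1
2 = 2×1 + 0  (stop)
So 145805/7263 = [20; 13, 3, 16, 5, 2].

[20; 13, 3, 16, 5, 2]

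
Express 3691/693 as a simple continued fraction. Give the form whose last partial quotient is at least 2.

3691 = 5×693 + 226
693 = 3×226 + 15
226 = 15×15 + 1
15 = 15×1 + 0  (stop)
So 3691/693 = [5; 3, 15, 15].

[5; 3, 15, 15]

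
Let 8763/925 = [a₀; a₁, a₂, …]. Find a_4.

8763 = 9·925 + 438   →  a_0 = 9
925 = 2·438 + 49   →  a_1 = 2
438 = 8·49 + 46   →  a_2 = 8
49 = 1·46 + 3   →  a_3 = 1
46 = 15·3 + 1   →  a_4 = 15

15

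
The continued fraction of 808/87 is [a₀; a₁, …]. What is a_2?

808 = 9·87 + 25   →  a_0 = 9
87 = 3·25 + 12   →  a_1 = 3
25 = 2·12 + 1   →  a_2 = 2

2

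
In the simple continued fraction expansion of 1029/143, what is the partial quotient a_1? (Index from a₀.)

5

1029 = 7·143 + 28   →  a_0 = 7
143 = 5·28 + 3   →  a_1 = 5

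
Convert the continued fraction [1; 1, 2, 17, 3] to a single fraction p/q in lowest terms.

Fold from the inside: start with 3/1.
  17 + 1/3 = 52/3
  2 + 3/52 = 107/52
  1 + 52/107 = 159/107
  1 + 107/159 = 266/159

266/159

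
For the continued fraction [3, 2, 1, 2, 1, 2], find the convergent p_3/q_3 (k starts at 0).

Using pₖ = aₖpₖ₋₁ + pₖ₋₂, qₖ = aₖqₖ₋₁ + qₖ₋₂ (with p₋₁=1, p₋₂=0, q₋₁=0, q₋₂=1):
  k=0: a=3, p=3, q=1
  k=1: a=2, p=7, q=2
  k=2: a=1, p=10, q=3
  k=3: a=2, p=27, q=8

27/8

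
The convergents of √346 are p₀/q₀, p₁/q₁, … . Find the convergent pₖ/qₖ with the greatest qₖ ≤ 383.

6901/371

√346 = [18; 1, 1, 1, 1, 36, …] (period length 5).
Convergents:
  p_0/q_0 = 18/1
  p_1/q_1 = 19/1
  p_2/q_2 = 37/2
  p_3/q_3 = 56/3
  p_4/q_4 = 93/5
  p_5/q_5 = 3404/183
  p_6/q_6 = 3497/188
  p_7/q_7 = 6901/371
  p_8/q_8 = 10398/559
q_7 = 371 ≤ 383 < 559 = q_8, so the answer is 6901/371.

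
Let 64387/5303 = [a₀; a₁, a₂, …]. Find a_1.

7

64387 = 12·5303 + 751   →  a_0 = 12
5303 = 7·751 + 46   →  a_1 = 7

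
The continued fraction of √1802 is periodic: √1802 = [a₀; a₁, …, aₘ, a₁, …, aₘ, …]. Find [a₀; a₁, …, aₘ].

[42; 2, 4, 2, 84]

a₀ = ⌊√1802⌋ = 42.
With m₀=0, d₀=1 and mₖ₊₁ = dₖaₖ − mₖ, dₖ₊₁ = (n − mₖ₊₁²)/dₖ, aₖ₊₁ = ⌊(a₀+mₖ₊₁)/dₖ₊₁⌋:
  k=1: m=42, d=38, a=2
  k=2: m=34, d=17, a=4
  k=3: m=34, d=38, a=2
  k=4: m=42, d=1, a=84
d=1 and a=2a₀=84 at k=4, so the next step gives (m, d) = (42, 38) again — its k=1 value — and the period has length 4.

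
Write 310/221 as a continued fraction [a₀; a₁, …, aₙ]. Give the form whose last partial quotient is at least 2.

[1; 2, 2, 14, 3]

310 = 1*221 + 89
221 = 2*89 + 43
89 = 2*43 + 3
43 = 14*3 + 1
3 = 3*1 + 0  (stop)
So 310/221 = [1; 2, 2, 14, 3].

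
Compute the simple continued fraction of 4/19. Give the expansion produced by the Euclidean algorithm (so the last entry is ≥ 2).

4 = 0·19 + 4
19 = 4·4 + 3
4 = 1·3 + 1
3 = 3·1 + 0  (stop)
So 4/19 = [0; 4, 1, 3].

[0; 4, 1, 3]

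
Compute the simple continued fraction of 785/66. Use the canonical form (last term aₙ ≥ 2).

785 = 11*66 + 59
66 = 1*59 + 7
59 = 8*7 + 3
7 = 2*3 + 1
3 = 3*1 + 0  (stop)
So 785/66 = [11; 1, 8, 2, 3].

[11; 1, 8, 2, 3]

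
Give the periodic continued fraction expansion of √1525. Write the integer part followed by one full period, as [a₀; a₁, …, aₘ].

a₀ = ⌊√1525⌋ = 39.
With m₀=0, d₀=1 and mₖ₊₁ = dₖaₖ − mₖ, dₖ₊₁ = (n − mₖ₊₁²)/dₖ, aₖ₊₁ = ⌊(a₀+mₖ₊₁)/dₖ₊₁⌋:
  k=1: m=39, d=4, a=19
  k=2: m=37, d=39, a=1
  k=3: m=2, d=39, a=1
  k=4: m=37, d=4, a=19
  k=5: m=39, d=1, a=78
d=1 and a=2a₀=78 at k=5, so the next step gives (m, d) = (39, 4) again — its k=1 value — and the period has length 5.

[39; 19, 1, 1, 19, 78]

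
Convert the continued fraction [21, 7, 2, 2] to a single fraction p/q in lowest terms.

782/37

Fold from the inside: start with 2/1.
  2 + 1/2 = 5/2
  7 + 2/5 = 37/5
  21 + 5/37 = 782/37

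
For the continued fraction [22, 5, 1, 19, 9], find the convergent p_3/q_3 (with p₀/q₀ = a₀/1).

Using pₖ = aₖpₖ₋₁ + pₖ₋₂, qₖ = aₖqₖ₋₁ + qₖ₋₂ (with p₋₁=1, p₋₂=0, q₋₁=0, q₋₂=1):
  k=0: a=22, p=22, q=1
  k=1: a=5, p=111, q=5
  k=2: a=1, p=133, q=6
  k=3: a=19, p=2638, q=119

2638/119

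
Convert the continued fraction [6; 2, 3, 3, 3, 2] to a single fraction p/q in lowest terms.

1126/175

Using pₖ = aₖpₖ₋₁ + pₖ₋₂ and qₖ = aₖqₖ₋₁ + qₖ₋₂:
  k=0: a=6, p=6, q=1
  k=1: a=2, p=13, q=2
  k=2: a=3, p=45, q=7
  k=3: a=3, p=148, q=23
  k=4: a=3, p=489, q=76
  k=5: a=2, p=1126, q=175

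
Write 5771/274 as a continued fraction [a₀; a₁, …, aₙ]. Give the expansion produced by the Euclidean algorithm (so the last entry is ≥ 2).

[21; 16, 8, 2]

5771 = 21·274 + 17
274 = 16·17 + 2
17 = 8·2 + 1
2 = 2·1 + 0  (stop)
So 5771/274 = [21; 16, 8, 2].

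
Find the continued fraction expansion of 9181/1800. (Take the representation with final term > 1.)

[5; 9, 1, 17, 10]

9181 = 5×1800 + 181
1800 = 9×181 + 171
181 = 1×171 + 10
171 = 17×10 + 1
10 = 10×1 + 0  (stop)
So 9181/1800 = [5; 9, 1, 17, 10].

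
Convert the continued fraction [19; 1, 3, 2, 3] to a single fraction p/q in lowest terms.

Using pₖ = aₖpₖ₋₁ + pₖ₋₂ and qₖ = aₖqₖ₋₁ + qₖ₋₂:
  k=0: a=19, p=19, q=1
  k=1: a=1, p=20, q=1
  k=2: a=3, p=79, q=4
  k=3: a=2, p=178, q=9
  k=4: a=3, p=613, q=31

613/31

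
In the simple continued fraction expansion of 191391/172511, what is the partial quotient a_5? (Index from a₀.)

191391 = 1·172511 + 18880   →  a_0 = 1
172511 = 9·18880 + 2591   →  a_1 = 9
18880 = 7·2591 + 743   →  a_2 = 7
2591 = 3·743 + 362   →  a_3 = 3
743 = 2·362 + 19   →  a_4 = 2
362 = 19·19 + 1   →  a_5 = 19

19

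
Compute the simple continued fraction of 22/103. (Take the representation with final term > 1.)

22 = 0*103 + 22
103 = 4*22 + 15
22 = 1*15 + 7
15 = 2*7 + 1
7 = 7*1 + 0  (stop)
So 22/103 = [0; 4, 1, 2, 7].

[0; 4, 1, 2, 7]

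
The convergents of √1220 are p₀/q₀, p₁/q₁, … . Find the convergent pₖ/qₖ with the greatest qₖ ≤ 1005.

34195/979

√1220 = [34; 1, 12, 1, 68, …] (period length 4).
Convergents:
  p_0/q_0 = 34/1
  p_1/q_1 = 35/1
  p_2/q_2 = 454/13
  p_3/q_3 = 489/14
  p_4/q_4 = 33706/965
  p_5/q_5 = 34195/979
  p_6/q_6 = 444046/12713
q_5 = 979 ≤ 1005 < 12713 = q_6, so the answer is 34195/979.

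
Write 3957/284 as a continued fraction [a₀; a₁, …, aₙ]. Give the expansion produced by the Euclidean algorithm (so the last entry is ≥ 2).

[13; 1, 13, 1, 18]

3957 = 13*284 + 265
284 = 1*265 + 19
265 = 13*19 + 18
19 = 1*18 + 1
18 = 18*1 + 0  (stop)
So 3957/284 = [13; 1, 13, 1, 18].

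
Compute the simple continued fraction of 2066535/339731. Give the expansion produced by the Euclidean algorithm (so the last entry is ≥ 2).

2066535 = 6·339731 + 28149
339731 = 12·28149 + 1943
28149 = 14·1943 + 947
1943 = 2·947 + 49
947 = 19·49 + 16
49 = 3·16 + 1
16 = 16·1 + 0  (stop)
So 2066535/339731 = [6; 12, 14, 2, 19, 3, 16].

[6; 12, 14, 2, 19, 3, 16]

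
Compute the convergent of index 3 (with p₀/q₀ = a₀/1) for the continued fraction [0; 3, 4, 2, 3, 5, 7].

9/29

Using pₖ = aₖpₖ₋₁ + pₖ₋₂, qₖ = aₖqₖ₋₁ + qₖ₋₂ (with p₋₁=1, p₋₂=0, q₋₁=0, q₋₂=1):
  k=0: a=0, p=0, q=1
  k=1: a=3, p=1, q=3
  k=2: a=4, p=4, q=13
  k=3: a=2, p=9, q=29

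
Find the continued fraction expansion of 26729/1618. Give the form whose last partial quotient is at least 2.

26729 = 16×1618 + 841
1618 = 1×841 + 777
841 = 1×777 + 64
777 = 12×64 + 9
64 = 7×9 + 1
9 = 9×1 + 0  (stop)
So 26729/1618 = [16; 1, 1, 12, 7, 9].

[16; 1, 1, 12, 7, 9]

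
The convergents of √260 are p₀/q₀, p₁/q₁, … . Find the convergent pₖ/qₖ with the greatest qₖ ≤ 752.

√260 = [16; 8, 32, …] (period length 2).
Convergents:
  p_0/q_0 = 16/1
  p_1/q_1 = 129/8
  p_2/q_2 = 4144/257
  p_3/q_3 = 33281/2064
q_2 = 257 ≤ 752 < 2064 = q_3, so the answer is 4144/257.

4144/257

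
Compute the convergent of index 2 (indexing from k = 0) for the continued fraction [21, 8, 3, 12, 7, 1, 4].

Using pₖ = aₖpₖ₋₁ + pₖ₋₂, qₖ = aₖqₖ₋₁ + qₖ₋₂ (with p₋₁=1, p₋₂=0, q₋₁=0, q₋₂=1):
  k=0: a=21, p=21, q=1
  k=1: a=8, p=169, q=8
  k=2: a=3, p=528, q=25

528/25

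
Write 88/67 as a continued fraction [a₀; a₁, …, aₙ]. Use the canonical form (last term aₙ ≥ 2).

88 = 1*67 + 21
67 = 3*21 + 4
21 = 5*4 + 1
4 = 4*1 + 0  (stop)
So 88/67 = [1; 3, 5, 4].

[1; 3, 5, 4]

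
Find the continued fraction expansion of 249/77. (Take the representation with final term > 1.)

249 = 3*77 + 18
77 = 4*18 + 5
18 = 3*5 + 3
5 = 1*3 + 2
3 = 1*2 + 1
2 = 2*1 + 0  (stop)
So 249/77 = [3; 4, 3, 1, 1, 2].

[3; 4, 3, 1, 1, 2]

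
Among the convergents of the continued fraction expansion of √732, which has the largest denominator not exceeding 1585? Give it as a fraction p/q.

26325/973

√732 = [27; 18, 54, …] (period length 2).
Convergents:
  p_0/q_0 = 27/1
  p_1/q_1 = 487/18
  p_2/q_2 = 26325/973
  p_3/q_3 = 474337/17532
q_2 = 973 ≤ 1585 < 17532 = q_3, so the answer is 26325/973.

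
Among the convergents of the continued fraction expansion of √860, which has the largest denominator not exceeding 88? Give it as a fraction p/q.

1261/43

√860 = [29; 3, 14, 3, 58, …] (period length 4).
Convergents:
  p_0/q_0 = 29/1
  p_1/q_1 = 88/3
  p_2/q_2 = 1261/43
  p_3/q_3 = 3871/132
q_2 = 43 ≤ 88 < 132 = q_3, so the answer is 1261/43.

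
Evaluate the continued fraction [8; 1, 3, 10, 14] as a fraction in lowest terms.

5061/578

Using pₖ = aₖpₖ₋₁ + pₖ₋₂ and qₖ = aₖqₖ₋₁ + qₖ₋₂:
  k=0: a=8, p=8, q=1
  k=1: a=1, p=9, q=1
  k=2: a=3, p=35, q=4
  k=3: a=10, p=359, q=41
  k=4: a=14, p=5061, q=578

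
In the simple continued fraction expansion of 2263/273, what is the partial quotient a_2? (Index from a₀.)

2263 = 8·273 + 79   →  a_0 = 8
273 = 3·79 + 36   →  a_1 = 3
79 = 2·36 + 7   →  a_2 = 2

2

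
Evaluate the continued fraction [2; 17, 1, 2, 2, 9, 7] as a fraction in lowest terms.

17083/8307

Using pₖ = aₖpₖ₋₁ + pₖ₋₂ and qₖ = aₖqₖ₋₁ + qₖ₋₂:
  k=0: a=2, p=2, q=1
  k=1: a=17, p=35, q=17
  k=2: a=1, p=37, q=18
  k=3: a=2, p=109, q=53
  k=4: a=2, p=255, q=124
  k=5: a=9, p=2404, q=1169
  k=6: a=7, p=17083, q=8307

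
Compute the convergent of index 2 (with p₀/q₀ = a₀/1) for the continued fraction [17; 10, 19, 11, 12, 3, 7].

Using pₖ = aₖpₖ₋₁ + pₖ₋₂, qₖ = aₖqₖ₋₁ + qₖ₋₂ (with p₋₁=1, p₋₂=0, q₋₁=0, q₋₂=1):
  k=0: a=17, p=17, q=1
  k=1: a=10, p=171, q=10
  k=2: a=19, p=3266, q=191

3266/191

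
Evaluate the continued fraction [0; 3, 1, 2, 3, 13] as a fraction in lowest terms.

Fold from the inside: start with 13/1.
  3 + 1/13 = 40/13
  2 + 13/40 = 93/40
  1 + 40/93 = 133/93
  3 + 93/133 = 492/133
  0 + 133/492 = 133/492

133/492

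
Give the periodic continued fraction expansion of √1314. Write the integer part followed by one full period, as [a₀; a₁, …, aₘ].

[36; 4, 72]

a₀ = ⌊√1314⌋ = 36.
With m₀=0, d₀=1 and mₖ₊₁ = dₖaₖ − mₖ, dₖ₊₁ = (n − mₖ₊₁²)/dₖ, aₖ₊₁ = ⌊(a₀+mₖ₊₁)/dₖ₊₁⌋:
  k=1: m=36, d=18, a=4
  k=2: m=36, d=1, a=72
d=1 and a=2a₀=72 at k=2, so the next step gives (m, d) = (36, 18) again — its k=1 value — and the period has length 2.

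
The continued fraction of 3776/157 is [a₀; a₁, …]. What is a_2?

1

3776 = 24·157 + 8   →  a_0 = 24
157 = 19·8 + 5   →  a_1 = 19
8 = 1·5 + 3   →  a_2 = 1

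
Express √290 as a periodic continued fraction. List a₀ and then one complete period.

[17; 34]

a₀ = ⌊√290⌋ = 17.
With m₀=0, d₀=1 and mₖ₊₁ = dₖaₖ − mₖ, dₖ₊₁ = (n − mₖ₊₁²)/dₖ, aₖ₊₁ = ⌊(a₀+mₖ₊₁)/dₖ₊₁⌋:
  k=1: m=17, d=1, a=34
d=1 and a=2a₀=34 at k=1, so the next step gives (m, d) = (17, 1) again — its k=1 value — and the period has length 1.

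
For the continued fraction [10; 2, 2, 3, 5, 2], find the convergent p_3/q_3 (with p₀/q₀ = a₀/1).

177/17

Using pₖ = aₖpₖ₋₁ + pₖ₋₂, qₖ = aₖqₖ₋₁ + qₖ₋₂ (with p₋₁=1, p₋₂=0, q₋₁=0, q₋₂=1):
  k=0: a=10, p=10, q=1
  k=1: a=2, p=21, q=2
  k=2: a=2, p=52, q=5
  k=3: a=3, p=177, q=17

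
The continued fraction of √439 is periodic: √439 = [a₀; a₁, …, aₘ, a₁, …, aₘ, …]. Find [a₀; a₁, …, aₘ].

a₀ = ⌊√439⌋ = 20.
With m₀=0, d₀=1 and mₖ₊₁ = dₖaₖ − mₖ, dₖ₊₁ = (n − mₖ₊₁²)/dₖ, aₖ₊₁ = ⌊(a₀+mₖ₊₁)/dₖ₊₁⌋:
  k=1: m=20, d=39, a=1
  k=2: m=19, d=2, a=19
  k=3: m=19, d=39, a=1
  k=4: m=20, d=1, a=40
d=1 and a=2a₀=40 at k=4, so the next step gives (m, d) = (20, 39) again — its k=1 value — and the period has length 4.

[20; 1, 19, 1, 40]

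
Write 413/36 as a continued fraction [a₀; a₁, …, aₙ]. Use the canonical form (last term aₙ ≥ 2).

413 = 11×36 + 17
36 = 2×17 + 2
17 = 8×2 + 1
2 = 2×1 + 0  (stop)
So 413/36 = [11; 2, 8, 2].

[11; 2, 8, 2]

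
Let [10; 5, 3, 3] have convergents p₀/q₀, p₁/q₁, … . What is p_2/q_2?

163/16

Using pₖ = aₖpₖ₋₁ + pₖ₋₂, qₖ = aₖqₖ₋₁ + qₖ₋₂ (with p₋₁=1, p₋₂=0, q₋₁=0, q₋₂=1):
  k=0: a=10, p=10, q=1
  k=1: a=5, p=51, q=5
  k=2: a=3, p=163, q=16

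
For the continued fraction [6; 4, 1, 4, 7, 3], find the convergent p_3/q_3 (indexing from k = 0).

Using pₖ = aₖpₖ₋₁ + pₖ₋₂, qₖ = aₖqₖ₋₁ + qₖ₋₂ (with p₋₁=1, p₋₂=0, q₋₁=0, q₋₂=1):
  k=0: a=6, p=6, q=1
  k=1: a=4, p=25, q=4
  k=2: a=1, p=31, q=5
  k=3: a=4, p=149, q=24

149/24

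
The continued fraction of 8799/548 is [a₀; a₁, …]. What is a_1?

17

8799 = 16·548 + 31   →  a_0 = 16
548 = 17·31 + 21   →  a_1 = 17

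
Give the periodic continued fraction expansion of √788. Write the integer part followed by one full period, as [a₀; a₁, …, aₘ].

[28; 14, 56]

a₀ = ⌊√788⌋ = 28.
With m₀=0, d₀=1 and mₖ₊₁ = dₖaₖ − mₖ, dₖ₊₁ = (n − mₖ₊₁²)/dₖ, aₖ₊₁ = ⌊(a₀+mₖ₊₁)/dₖ₊₁⌋:
  k=1: m=28, d=4, a=14
  k=2: m=28, d=1, a=56
d=1 and a=2a₀=56 at k=2, so the next step gives (m, d) = (28, 4) again — its k=1 value — and the period has length 2.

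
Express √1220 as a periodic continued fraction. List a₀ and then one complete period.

a₀ = ⌊√1220⌋ = 34.
With m₀=0, d₀=1 and mₖ₊₁ = dₖaₖ − mₖ, dₖ₊₁ = (n − mₖ₊₁²)/dₖ, aₖ₊₁ = ⌊(a₀+mₖ₊₁)/dₖ₊₁⌋:
  k=1: m=34, d=64, a=1
  k=2: m=30, d=5, a=12
  k=3: m=30, d=64, a=1
  k=4: m=34, d=1, a=68
d=1 and a=2a₀=68 at k=4, so the next step gives (m, d) = (34, 64) again — its k=1 value — and the period has length 4.

[34; 1, 12, 1, 68]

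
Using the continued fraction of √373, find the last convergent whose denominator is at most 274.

5118/265

√373 = [19; 3, 5, 5, 3, 38, …] (period length 5).
Convergents:
  p_0/q_0 = 19/1
  p_1/q_1 = 58/3
  p_2/q_2 = 309/16
  p_3/q_3 = 1603/83
  p_4/q_4 = 5118/265
  p_5/q_5 = 196087/10153
q_4 = 265 ≤ 274 < 10153 = q_5, so the answer is 5118/265.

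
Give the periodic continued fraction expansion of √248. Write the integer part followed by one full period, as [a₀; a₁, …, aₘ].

[15; 1, 2, 1, 30]

a₀ = ⌊√248⌋ = 15.
With m₀=0, d₀=1 and mₖ₊₁ = dₖaₖ − mₖ, dₖ₊₁ = (n − mₖ₊₁²)/dₖ, aₖ₊₁ = ⌊(a₀+mₖ₊₁)/dₖ₊₁⌋:
  k=1: m=15, d=23, a=1
  k=2: m=8, d=8, a=2
  k=3: m=8, d=23, a=1
  k=4: m=15, d=1, a=30
d=1 and a=2a₀=30 at k=4, so the next step gives (m, d) = (15, 23) again — its k=1 value — and the period has length 4.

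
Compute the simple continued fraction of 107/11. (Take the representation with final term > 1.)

[9; 1, 2, 1, 2]

107 = 9·11 + 8
11 = 1·8 + 3
8 = 2·3 + 2
3 = 1·2 + 1
2 = 2·1 + 0  (stop)
So 107/11 = [9; 1, 2, 1, 2].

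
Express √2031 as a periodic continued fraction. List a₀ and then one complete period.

a₀ = ⌊√2031⌋ = 45.
With m₀=0, d₀=1 and mₖ₊₁ = dₖaₖ − mₖ, dₖ₊₁ = (n − mₖ₊₁²)/dₖ, aₖ₊₁ = ⌊(a₀+mₖ₊₁)/dₖ₊₁⌋:
  k=1: m=45, d=6, a=15
  k=2: m=45, d=1, a=90
d=1 and a=2a₀=90 at k=2, so the next step gives (m, d) = (45, 6) again — its k=1 value — and the period has length 2.

[45; 15, 90]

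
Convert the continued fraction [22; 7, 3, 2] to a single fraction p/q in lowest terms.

Using pₖ = aₖpₖ₋₁ + pₖ₋₂ and qₖ = aₖqₖ₋₁ + qₖ₋₂:
  k=0: a=22, p=22, q=1
  k=1: a=7, p=155, q=7
  k=2: a=3, p=487, q=22
  k=3: a=2, p=1129, q=51

1129/51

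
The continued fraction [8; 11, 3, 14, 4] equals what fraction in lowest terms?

16031/1982

Fold from the inside: start with 4/1.
  14 + 1/4 = 57/4
  3 + 4/57 = 175/57
  11 + 57/175 = 1982/175
  8 + 175/1982 = 16031/1982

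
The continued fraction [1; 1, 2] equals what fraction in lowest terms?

Fold from the inside: start with 2/1.
  1 + 1/2 = 3/2
  1 + 2/3 = 5/3

5/3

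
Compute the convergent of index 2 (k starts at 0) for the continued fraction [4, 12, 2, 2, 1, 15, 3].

102/25

Using pₖ = aₖpₖ₋₁ + pₖ₋₂, qₖ = aₖqₖ₋₁ + qₖ₋₂ (with p₋₁=1, p₋₂=0, q₋₁=0, q₋₂=1):
  k=0: a=4, p=4, q=1
  k=1: a=12, p=49, q=12
  k=2: a=2, p=102, q=25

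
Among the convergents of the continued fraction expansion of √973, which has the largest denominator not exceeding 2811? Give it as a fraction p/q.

31848/1021

√973 = [31; 5, 5, 2, 8, 2, 5, 5, 62, …] (period length 8).
Convergents:
  p_0/q_0 = 31/1
  p_1/q_1 = 156/5
  p_2/q_2 = 811/26
  p_3/q_3 = 1778/57
  p_4/q_4 = 15035/482
  p_5/q_5 = 31848/1021
  p_6/q_6 = 174275/5587
q_5 = 1021 ≤ 2811 < 5587 = q_6, so the answer is 31848/1021.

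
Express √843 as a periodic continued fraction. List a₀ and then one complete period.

[29; 29, 58]

a₀ = ⌊√843⌋ = 29.
With m₀=0, d₀=1 and mₖ₊₁ = dₖaₖ − mₖ, dₖ₊₁ = (n − mₖ₊₁²)/dₖ, aₖ₊₁ = ⌊(a₀+mₖ₊₁)/dₖ₊₁⌋:
  k=1: m=29, d=2, a=29
  k=2: m=29, d=1, a=58
d=1 and a=2a₀=58 at k=2, so the next step gives (m, d) = (29, 2) again — its k=1 value — and the period has length 2.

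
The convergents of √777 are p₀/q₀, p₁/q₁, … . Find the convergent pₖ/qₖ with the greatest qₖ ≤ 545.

12460/447

√777 = [27; 1, 6, 1, 54, …] (period length 4).
Convergents:
  p_0/q_0 = 27/1
  p_1/q_1 = 28/1
  p_2/q_2 = 195/7
  p_3/q_3 = 223/8
  p_4/q_4 = 12237/439
  p_5/q_5 = 12460/447
  p_6/q_6 = 86997/3121
q_5 = 447 ≤ 545 < 3121 = q_6, so the answer is 12460/447.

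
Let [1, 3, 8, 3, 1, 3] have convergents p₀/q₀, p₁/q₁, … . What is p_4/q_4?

Using pₖ = aₖpₖ₋₁ + pₖ₋₂, qₖ = aₖqₖ₋₁ + qₖ₋₂ (with p₋₁=1, p₋₂=0, q₋₁=0, q₋₂=1):
  k=0: a=1, p=1, q=1
  k=1: a=3, p=4, q=3
  k=2: a=8, p=33, q=25
  k=3: a=3, p=103, q=78
  k=4: a=1, p=136, q=103

136/103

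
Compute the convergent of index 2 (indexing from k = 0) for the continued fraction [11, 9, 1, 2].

Using pₖ = aₖpₖ₋₁ + pₖ₋₂, qₖ = aₖqₖ₋₁ + qₖ₋₂ (with p₋₁=1, p₋₂=0, q₋₁=0, q₋₂=1):
  k=0: a=11, p=11, q=1
  k=1: a=9, p=100, q=9
  k=2: a=1, p=111, q=10

111/10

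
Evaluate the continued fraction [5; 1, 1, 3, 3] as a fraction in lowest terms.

128/23

Using pₖ = aₖpₖ₋₁ + pₖ₋₂ and qₖ = aₖqₖ₋₁ + qₖ₋₂:
  k=0: a=5, p=5, q=1
  k=1: a=1, p=6, q=1
  k=2: a=1, p=11, q=2
  k=3: a=3, p=39, q=7
  k=4: a=3, p=128, q=23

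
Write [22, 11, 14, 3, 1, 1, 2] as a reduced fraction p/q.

Using pₖ = aₖpₖ₋₁ + pₖ₋₂ and qₖ = aₖqₖ₋₁ + qₖ₋₂:
  k=0: a=22, p=22, q=1
  k=1: a=11, p=243, q=11
  k=2: a=14, p=3424, q=155
  k=3: a=3, p=10515, q=476
  k=4: a=1, p=13939, q=631
  k=5: a=1, p=24454, q=1107
  k=6: a=2, p=62847, q=2845

62847/2845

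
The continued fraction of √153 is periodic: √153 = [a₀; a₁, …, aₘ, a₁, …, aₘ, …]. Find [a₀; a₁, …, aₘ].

a₀ = ⌊√153⌋ = 12.
With m₀=0, d₀=1 and mₖ₊₁ = dₖaₖ − mₖ, dₖ₊₁ = (n − mₖ₊₁²)/dₖ, aₖ₊₁ = ⌊(a₀+mₖ₊₁)/dₖ₊₁⌋:
  k=1: m=12, d=9, a=2
  k=2: m=6, d=13, a=1
  k=3: m=7, d=8, a=2
  k=4: m=9, d=9, a=2
  k=5: m=9, d=8, a=2
  k=6: m=7, d=13, a=1
  k=7: m=6, d=9, a=2
  k=8: m=12, d=1, a=24
d=1 and a=2a₀=24 at k=8, so the next step gives (m, d) = (12, 9) again — its k=1 value — and the period has length 8.

[12; 2, 1, 2, 2, 2, 1, 2, 24]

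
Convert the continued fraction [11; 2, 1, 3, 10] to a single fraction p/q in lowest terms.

Fold from the inside: start with 10/1.
  3 + 1/10 = 31/10
  1 + 10/31 = 41/31
  2 + 31/41 = 113/41
  11 + 41/113 = 1284/113

1284/113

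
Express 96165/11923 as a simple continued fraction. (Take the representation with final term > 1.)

[8; 15, 3, 1, 3, 12, 1, 3]

96165 = 8×11923 + 781
11923 = 15×781 + 208
781 = 3×208 + 157
208 = 1×157 + 51
157 = 3×51 + 4
51 = 12×4 + 3
4 = 1×3 + 1
3 = 3×1 + 0  (stop)
So 96165/11923 = [8; 15, 3, 1, 3, 12, 1, 3].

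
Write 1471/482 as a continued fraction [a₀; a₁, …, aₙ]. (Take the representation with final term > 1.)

1471 = 3×482 + 25
482 = 19×25 + 7
25 = 3×7 + 4
7 = 1×4 + 3
4 = 1×3 + 1
3 = 3×1 + 0  (stop)
So 1471/482 = [3; 19, 3, 1, 1, 3].

[3; 19, 3, 1, 1, 3]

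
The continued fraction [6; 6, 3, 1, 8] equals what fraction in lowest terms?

1349/219

Using pₖ = aₖpₖ₋₁ + pₖ₋₂ and qₖ = aₖqₖ₋₁ + qₖ₋₂:
  k=0: a=6, p=6, q=1
  k=1: a=6, p=37, q=6
  k=2: a=3, p=117, q=19
  k=3: a=1, p=154, q=25
  k=4: a=8, p=1349, q=219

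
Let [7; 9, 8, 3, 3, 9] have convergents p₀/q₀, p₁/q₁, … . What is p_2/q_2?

519/73

Using pₖ = aₖpₖ₋₁ + pₖ₋₂, qₖ = aₖqₖ₋₁ + qₖ₋₂ (with p₋₁=1, p₋₂=0, q₋₁=0, q₋₂=1):
  k=0: a=7, p=7, q=1
  k=1: a=9, p=64, q=9
  k=2: a=8, p=519, q=73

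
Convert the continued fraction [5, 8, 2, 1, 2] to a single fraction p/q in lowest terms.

343/67

Fold from the inside: start with 2/1.
  1 + 1/2 = 3/2
  2 + 2/3 = 8/3
  8 + 3/8 = 67/8
  5 + 8/67 = 343/67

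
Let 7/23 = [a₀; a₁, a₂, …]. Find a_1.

3

7 = 0·23 + 7   →  a_0 = 0
23 = 3·7 + 2   →  a_1 = 3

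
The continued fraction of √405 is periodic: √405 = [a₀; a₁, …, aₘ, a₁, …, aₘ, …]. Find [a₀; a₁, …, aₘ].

[20; 8, 40]

a₀ = ⌊√405⌋ = 20.
With m₀=0, d₀=1 and mₖ₊₁ = dₖaₖ − mₖ, dₖ₊₁ = (n − mₖ₊₁²)/dₖ, aₖ₊₁ = ⌊(a₀+mₖ₊₁)/dₖ₊₁⌋:
  k=1: m=20, d=5, a=8
  k=2: m=20, d=1, a=40
d=1 and a=2a₀=40 at k=2, so the next step gives (m, d) = (20, 5) again — its k=1 value — and the period has length 2.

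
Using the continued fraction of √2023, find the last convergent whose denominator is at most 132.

2024/45

√2023 = [44; 1, 43, 1, 88, …] (period length 4).
Convergents:
  p_0/q_0 = 44/1
  p_1/q_1 = 45/1
  p_2/q_2 = 1979/44
  p_3/q_3 = 2024/45
  p_4/q_4 = 180091/4004
q_3 = 45 ≤ 132 < 4004 = q_4, so the answer is 2024/45.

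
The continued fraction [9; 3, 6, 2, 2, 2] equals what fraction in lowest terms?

Fold from the inside: start with 2/1.
  2 + 1/2 = 5/2
  2 + 2/5 = 12/5
  6 + 5/12 = 77/12
  3 + 12/77 = 243/77
  9 + 77/243 = 2264/243

2264/243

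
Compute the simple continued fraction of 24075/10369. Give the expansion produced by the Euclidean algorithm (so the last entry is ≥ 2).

[2; 3, 9, 3, 8, 1, 5, 2]

24075 = 2*10369 + 3337
10369 = 3*3337 + 358
3337 = 9*358 + 115
358 = 3*115 + 13
115 = 8*13 + 11
13 = 1*11 + 2
11 = 5*2 + 1
2 = 2*1 + 0  (stop)
So 24075/10369 = [2; 3, 9, 3, 8, 1, 5, 2].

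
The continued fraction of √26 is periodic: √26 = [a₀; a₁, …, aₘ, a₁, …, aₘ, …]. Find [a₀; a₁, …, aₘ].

[5; 10]

a₀ = ⌊√26⌋ = 5.
With m₀=0, d₀=1 and mₖ₊₁ = dₖaₖ − mₖ, dₖ₊₁ = (n − mₖ₊₁²)/dₖ, aₖ₊₁ = ⌊(a₀+mₖ₊₁)/dₖ₊₁⌋:
  k=1: m=5, d=1, a=10
d=1 and a=2a₀=10 at k=1, so the next step gives (m, d) = (5, 1) again — its k=1 value — and the period has length 1.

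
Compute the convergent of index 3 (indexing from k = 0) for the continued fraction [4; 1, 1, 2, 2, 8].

23/5

Using pₖ = aₖpₖ₋₁ + pₖ₋₂, qₖ = aₖqₖ₋₁ + qₖ₋₂ (with p₋₁=1, p₋₂=0, q₋₁=0, q₋₂=1):
  k=0: a=4, p=4, q=1
  k=1: a=1, p=5, q=1
  k=2: a=1, p=9, q=2
  k=3: a=2, p=23, q=5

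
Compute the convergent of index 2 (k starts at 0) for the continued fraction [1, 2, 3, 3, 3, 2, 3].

Using pₖ = aₖpₖ₋₁ + pₖ₋₂, qₖ = aₖqₖ₋₁ + qₖ₋₂ (with p₋₁=1, p₋₂=0, q₋₁=0, q₋₂=1):
  k=0: a=1, p=1, q=1
  k=1: a=2, p=3, q=2
  k=2: a=3, p=10, q=7

10/7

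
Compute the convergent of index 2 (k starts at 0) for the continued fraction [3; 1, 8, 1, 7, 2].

35/9

Using pₖ = aₖpₖ₋₁ + pₖ₋₂, qₖ = aₖqₖ₋₁ + qₖ₋₂ (with p₋₁=1, p₋₂=0, q₋₁=0, q₋₂=1):
  k=0: a=3, p=3, q=1
  k=1: a=1, p=4, q=1
  k=2: a=8, p=35, q=9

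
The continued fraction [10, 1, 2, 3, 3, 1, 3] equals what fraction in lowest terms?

1733/162

Using pₖ = aₖpₖ₋₁ + pₖ₋₂ and qₖ = aₖqₖ₋₁ + qₖ₋₂:
  k=0: a=10, p=10, q=1
  k=1: a=1, p=11, q=1
  k=2: a=2, p=32, q=3
  k=3: a=3, p=107, q=10
  k=4: a=3, p=353, q=33
  k=5: a=1, p=460, q=43
  k=6: a=3, p=1733, q=162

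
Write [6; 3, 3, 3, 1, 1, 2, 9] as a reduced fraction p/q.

Fold from the inside: start with 9/1.
  2 + 1/9 = 19/9
  1 + 9/19 = 28/19
  1 + 19/28 = 47/28
  3 + 28/47 = 169/47
  3 + 47/169 = 554/169
  3 + 169/554 = 1831/554
  6 + 554/1831 = 11540/1831

11540/1831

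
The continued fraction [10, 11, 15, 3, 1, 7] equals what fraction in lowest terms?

52813/5234

Using pₖ = aₖpₖ₋₁ + pₖ₋₂ and qₖ = aₖqₖ₋₁ + qₖ₋₂:
  k=0: a=10, p=10, q=1
  k=1: a=11, p=111, q=11
  k=2: a=15, p=1675, q=166
  k=3: a=3, p=5136, q=509
  k=4: a=1, p=6811, q=675
  k=5: a=7, p=52813, q=5234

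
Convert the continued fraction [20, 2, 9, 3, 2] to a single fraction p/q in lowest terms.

2805/137

Using pₖ = aₖpₖ₋₁ + pₖ₋₂ and qₖ = aₖqₖ₋₁ + qₖ₋₂:
  k=0: a=20, p=20, q=1
  k=1: a=2, p=41, q=2
  k=2: a=9, p=389, q=19
  k=3: a=3, p=1208, q=59
  k=4: a=2, p=2805, q=137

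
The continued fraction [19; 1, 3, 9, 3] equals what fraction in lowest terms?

Using pₖ = aₖpₖ₋₁ + pₖ₋₂ and qₖ = aₖqₖ₋₁ + qₖ₋₂:
  k=0: a=19, p=19, q=1
  k=1: a=1, p=20, q=1
  k=2: a=3, p=79, q=4
  k=3: a=9, p=731, q=37
  k=4: a=3, p=2272, q=115

2272/115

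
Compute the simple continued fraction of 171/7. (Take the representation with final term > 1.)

[24; 2, 3]

171 = 24·7 + 3
7 = 2·3 + 1
3 = 3·1 + 0  (stop)
So 171/7 = [24; 2, 3].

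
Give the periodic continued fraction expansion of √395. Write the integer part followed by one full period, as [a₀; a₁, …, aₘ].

a₀ = ⌊√395⌋ = 19.
With m₀=0, d₀=1 and mₖ₊₁ = dₖaₖ − mₖ, dₖ₊₁ = (n − mₖ₊₁²)/dₖ, aₖ₊₁ = ⌊(a₀+mₖ₊₁)/dₖ₊₁⌋:
  k=1: m=19, d=34, a=1
  k=2: m=15, d=5, a=6
  k=3: m=15, d=34, a=1
  k=4: m=19, d=1, a=38
d=1 and a=2a₀=38 at k=4, so the next step gives (m, d) = (19, 34) again — its k=1 value — and the period has length 4.

[19; 1, 6, 1, 38]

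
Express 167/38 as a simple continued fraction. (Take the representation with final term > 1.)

[4; 2, 1, 1, 7]

167 = 4*38 + 15
38 = 2*15 + 8
15 = 1*8 + 7
8 = 1*7 + 1
7 = 7*1 + 0  (stop)
So 167/38 = [4; 2, 1, 1, 7].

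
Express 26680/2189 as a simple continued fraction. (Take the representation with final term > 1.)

[12; 5, 3, 5, 6, 4]

26680 = 12·2189 + 412
2189 = 5·412 + 129
412 = 3·129 + 25
129 = 5·25 + 4
25 = 6·4 + 1
4 = 4·1 + 0  (stop)
So 26680/2189 = [12; 5, 3, 5, 6, 4].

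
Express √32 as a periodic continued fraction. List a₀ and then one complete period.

a₀ = ⌊√32⌋ = 5.
With m₀=0, d₀=1 and mₖ₊₁ = dₖaₖ − mₖ, dₖ₊₁ = (n − mₖ₊₁²)/dₖ, aₖ₊₁ = ⌊(a₀+mₖ₊₁)/dₖ₊₁⌋:
  k=1: m=5, d=7, a=1
  k=2: m=2, d=4, a=1
  k=3: m=2, d=7, a=1
  k=4: m=5, d=1, a=10
d=1 and a=2a₀=10 at k=4, so the next step gives (m, d) = (5, 7) again — its k=1 value — and the period has length 4.

[5; 1, 1, 1, 10]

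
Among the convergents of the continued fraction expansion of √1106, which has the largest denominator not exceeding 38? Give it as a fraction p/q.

1164/35

√1106 = [33; 3, 1, 8, 1, 3, 66, …] (period length 6).
Convergents:
  p_0/q_0 = 33/1
  p_1/q_1 = 100/3
  p_2/q_2 = 133/4
  p_3/q_3 = 1164/35
  p_4/q_4 = 1297/39
q_3 = 35 ≤ 38 < 39 = q_4, so the answer is 1164/35.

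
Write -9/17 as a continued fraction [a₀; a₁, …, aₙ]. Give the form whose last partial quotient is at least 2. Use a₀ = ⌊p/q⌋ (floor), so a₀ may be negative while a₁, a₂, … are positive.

-9 = -1×17 + 8
17 = 2×8 + 1
8 = 8×1 + 0  (stop)
So -9/17 = [-1; 2, 8].

[-1; 2, 8]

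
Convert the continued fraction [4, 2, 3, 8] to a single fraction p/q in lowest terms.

257/58

Fold from the inside: start with 8/1.
  3 + 1/8 = 25/8
  2 + 8/25 = 58/25
  4 + 25/58 = 257/58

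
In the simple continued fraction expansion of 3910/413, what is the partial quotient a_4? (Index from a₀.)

3910 = 9·413 + 193   →  a_0 = 9
413 = 2·193 + 27   →  a_1 = 2
193 = 7·27 + 4   →  a_2 = 7
27 = 6·4 + 3   →  a_3 = 6
4 = 1·3 + 1   →  a_4 = 1

1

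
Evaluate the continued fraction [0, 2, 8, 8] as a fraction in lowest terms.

65/138

Fold from the inside: start with 8/1.
  8 + 1/8 = 65/8
  2 + 8/65 = 138/65
  0 + 65/138 = 65/138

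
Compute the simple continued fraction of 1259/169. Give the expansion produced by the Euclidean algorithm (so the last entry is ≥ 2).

[7; 2, 4, 2, 8]

1259 = 7*169 + 76
169 = 2*76 + 17
76 = 4*17 + 8
17 = 2*8 + 1
8 = 8*1 + 0  (stop)
So 1259/169 = [7; 2, 4, 2, 8].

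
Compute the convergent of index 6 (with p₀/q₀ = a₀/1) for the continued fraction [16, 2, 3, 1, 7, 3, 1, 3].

Using pₖ = aₖpₖ₋₁ + pₖ₋₂, qₖ = aₖqₖ₋₁ + qₖ₋₂ (with p₋₁=1, p₋₂=0, q₋₁=0, q₋₂=1):
  k=0: a=16, p=16, q=1
  k=1: a=2, p=33, q=2
  k=2: a=3, p=115, q=7
  k=3: a=1, p=148, q=9
  k=4: a=7, p=1151, q=70
  k=5: a=3, p=3601, q=219
  k=6: a=1, p=4752, q=289

4752/289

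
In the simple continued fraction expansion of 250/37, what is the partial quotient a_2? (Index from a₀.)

250 = 6·37 + 28   →  a_0 = 6
37 = 1·28 + 9   →  a_1 = 1
28 = 3·9 + 1   →  a_2 = 3

3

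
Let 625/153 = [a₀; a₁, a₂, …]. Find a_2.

1

625 = 4·153 + 13   →  a_0 = 4
153 = 11·13 + 10   →  a_1 = 11
13 = 1·10 + 3   →  a_2 = 1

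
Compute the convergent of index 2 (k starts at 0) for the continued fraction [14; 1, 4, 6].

Using pₖ = aₖpₖ₋₁ + pₖ₋₂, qₖ = aₖqₖ₋₁ + qₖ₋₂ (with p₋₁=1, p₋₂=0, q₋₁=0, q₋₂=1):
  k=0: a=14, p=14, q=1
  k=1: a=1, p=15, q=1
  k=2: a=4, p=74, q=5

74/5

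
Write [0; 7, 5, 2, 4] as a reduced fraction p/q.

49/352

Using pₖ = aₖpₖ₋₁ + pₖ₋₂ and qₖ = aₖqₖ₋₁ + qₖ₋₂:
  k=0: a=0, p=0, q=1
  k=1: a=7, p=1, q=7
  k=2: a=5, p=5, q=36
  k=3: a=2, p=11, q=79
  k=4: a=4, p=49, q=352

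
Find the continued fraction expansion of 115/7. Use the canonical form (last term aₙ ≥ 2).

115 = 16·7 + 3
7 = 2·3 + 1
3 = 3·1 + 0  (stop)
So 115/7 = [16; 2, 3].

[16; 2, 3]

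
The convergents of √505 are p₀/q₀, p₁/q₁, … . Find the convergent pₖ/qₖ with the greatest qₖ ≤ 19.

√505 = [22; 2, 8, 2, 44, …] (period length 4).
Convergents:
  p_0/q_0 = 22/1
  p_1/q_1 = 45/2
  p_2/q_2 = 382/17
  p_3/q_3 = 809/36
q_2 = 17 ≤ 19 < 36 = q_3, so the answer is 382/17.

382/17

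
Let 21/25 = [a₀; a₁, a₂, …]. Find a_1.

21 = 0·25 + 21   →  a_0 = 0
25 = 1·21 + 4   →  a_1 = 1

1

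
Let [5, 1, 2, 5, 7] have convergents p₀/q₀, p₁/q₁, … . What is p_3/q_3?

91/16

Using pₖ = aₖpₖ₋₁ + pₖ₋₂, qₖ = aₖqₖ₋₁ + qₖ₋₂ (with p₋₁=1, p₋₂=0, q₋₁=0, q₋₂=1):
  k=0: a=5, p=5, q=1
  k=1: a=1, p=6, q=1
  k=2: a=2, p=17, q=3
  k=3: a=5, p=91, q=16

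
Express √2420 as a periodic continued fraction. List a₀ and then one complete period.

[49; 5, 5, 1, 18, 1, 5, 5, 98]

a₀ = ⌊√2420⌋ = 49.
With m₀=0, d₀=1 and mₖ₊₁ = dₖaₖ − mₖ, dₖ₊₁ = (n − mₖ₊₁²)/dₖ, aₖ₊₁ = ⌊(a₀+mₖ₊₁)/dₖ₊₁⌋:
  k=1: m=49, d=19, a=5
  k=2: m=46, d=16, a=5
  k=3: m=34, d=79, a=1
  k=4: m=45, d=5, a=18
  k=5: m=45, d=79, a=1
  k=6: m=34, d=16, a=5
  k=7: m=46, d=19, a=5
  k=8: m=49, d=1, a=98
d=1 and a=2a₀=98 at k=8, so the next step gives (m, d) = (49, 19) again — its k=1 value — and the period has length 8.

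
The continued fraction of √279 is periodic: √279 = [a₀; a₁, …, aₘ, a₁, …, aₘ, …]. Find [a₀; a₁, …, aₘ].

[16; 1, 2, 2, 1, 2, 2, 1, 32]

a₀ = ⌊√279⌋ = 16.
With m₀=0, d₀=1 and mₖ₊₁ = dₖaₖ − mₖ, dₖ₊₁ = (n − mₖ₊₁²)/dₖ, aₖ₊₁ = ⌊(a₀+mₖ₊₁)/dₖ₊₁⌋:
  k=1: m=16, d=23, a=1
  k=2: m=7, d=10, a=2
  k=3: m=13, d=11, a=2
  k=4: m=9, d=18, a=1
  k=5: m=9, d=11, a=2
  k=6: m=13, d=10, a=2
  k=7: m=7, d=23, a=1
  k=8: m=16, d=1, a=32
d=1 and a=2a₀=32 at k=8, so the next step gives (m, d) = (16, 23) again — its k=1 value — and the period has length 8.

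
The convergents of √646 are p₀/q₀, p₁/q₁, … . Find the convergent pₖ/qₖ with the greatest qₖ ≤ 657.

√646 = [25; 2, 2, 2, 50, …] (period length 4).
Convergents:
  p_0/q_0 = 25/1
  p_1/q_1 = 51/2
  p_2/q_2 = 127/5
  p_3/q_3 = 305/12
  p_4/q_4 = 15377/605
  p_5/q_5 = 31059/1222
q_4 = 605 ≤ 657 < 1222 = q_5, so the answer is 15377/605.

15377/605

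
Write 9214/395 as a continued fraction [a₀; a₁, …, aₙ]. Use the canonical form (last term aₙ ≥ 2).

9214 = 23*395 + 129
395 = 3*129 + 8
129 = 16*8 + 1
8 = 8*1 + 0  (stop)
So 9214/395 = [23; 3, 16, 8].

[23; 3, 16, 8]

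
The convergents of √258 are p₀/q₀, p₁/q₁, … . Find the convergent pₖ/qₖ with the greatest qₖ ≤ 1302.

√258 = [16; 16, 32, …] (period length 2).
Convergents:
  p_0/q_0 = 16/1
  p_1/q_1 = 257/16
  p_2/q_2 = 8240/513
  p_3/q_3 = 132097/8224
q_2 = 513 ≤ 1302 < 8224 = q_3, so the answer is 8240/513.

8240/513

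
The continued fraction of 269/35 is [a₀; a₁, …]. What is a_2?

269 = 7·35 + 24   →  a_0 = 7
35 = 1·24 + 11   →  a_1 = 1
24 = 2·11 + 2   →  a_2 = 2

2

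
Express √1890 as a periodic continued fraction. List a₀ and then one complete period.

[43; 2, 9, 6, 9, 2, 86]

a₀ = ⌊√1890⌋ = 43.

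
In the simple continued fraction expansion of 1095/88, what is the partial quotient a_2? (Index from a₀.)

1095 = 12·88 + 39   →  a_0 = 12
88 = 2·39 + 10   →  a_1 = 2
39 = 3·10 + 9   →  a_2 = 3

3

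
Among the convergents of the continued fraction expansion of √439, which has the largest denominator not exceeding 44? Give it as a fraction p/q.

440/21

√439 = [20; 1, 19, 1, 40, …] (period length 4).
Convergents:
  p_0/q_0 = 20/1
  p_1/q_1 = 21/1
  p_2/q_2 = 419/20
  p_3/q_3 = 440/21
  p_4/q_4 = 18019/860
q_3 = 21 ≤ 44 < 860 = q_4, so the answer is 440/21.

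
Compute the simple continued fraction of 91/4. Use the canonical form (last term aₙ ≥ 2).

91 = 22*4 + 3
4 = 1*3 + 1
3 = 3*1 + 0  (stop)
So 91/4 = [22; 1, 3].

[22; 1, 3]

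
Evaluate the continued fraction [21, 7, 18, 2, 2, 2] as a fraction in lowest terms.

32960/1559

Using pₖ = aₖpₖ₋₁ + pₖ₋₂ and qₖ = aₖqₖ₋₁ + qₖ₋₂:
  k=0: a=21, p=21, q=1
  k=1: a=7, p=148, q=7
  k=2: a=18, p=2685, q=127
  k=3: a=2, p=5518, q=261
  k=4: a=2, p=13721, q=649
  k=5: a=2, p=32960, q=1559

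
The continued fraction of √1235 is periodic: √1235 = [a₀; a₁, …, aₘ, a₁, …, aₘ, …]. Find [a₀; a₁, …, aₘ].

a₀ = ⌊√1235⌋ = 35.
With m₀=0, d₀=1 and mₖ₊₁ = dₖaₖ − mₖ, dₖ₊₁ = (n − mₖ₊₁²)/dₖ, aₖ₊₁ = ⌊(a₀+mₖ₊₁)/dₖ₊₁⌋:
  k=1: m=35, d=10, a=7
  k=2: m=35, d=1, a=70
d=1 and a=2a₀=70 at k=2, so the next step gives (m, d) = (35, 10) again — its k=1 value — and the period has length 2.

[35; 7, 70]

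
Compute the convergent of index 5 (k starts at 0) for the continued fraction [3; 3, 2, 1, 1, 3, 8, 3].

Using pₖ = aₖpₖ₋₁ + pₖ₋₂, qₖ = aₖqₖ₋₁ + qₖ₋₂ (with p₋₁=1, p₋₂=0, q₋₁=0, q₋₂=1):
  k=0: a=3, p=3, q=1
  k=1: a=3, p=10, q=3
  k=2: a=2, p=23, q=7
  k=3: a=1, p=33, q=10
  k=4: a=1, p=56, q=17
  k=5: a=3, p=201, q=61

201/61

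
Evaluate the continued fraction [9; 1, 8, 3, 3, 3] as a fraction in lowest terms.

Using pₖ = aₖpₖ₋₁ + pₖ₋₂ and qₖ = aₖqₖ₋₁ + qₖ₋₂:
  k=0: a=9, p=9, q=1
  k=1: a=1, p=10, q=1
  k=2: a=8, p=89, q=9
  k=3: a=3, p=277, q=28
  k=4: a=3, p=920, q=93
  k=5: a=3, p=3037, q=307

3037/307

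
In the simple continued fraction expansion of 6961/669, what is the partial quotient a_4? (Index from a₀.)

6961 = 10·669 + 271   →  a_0 = 10
669 = 2·271 + 127   →  a_1 = 2
271 = 2·127 + 17   →  a_2 = 2
127 = 7·17 + 8   →  a_3 = 7
17 = 2·8 + 1   →  a_4 = 2

2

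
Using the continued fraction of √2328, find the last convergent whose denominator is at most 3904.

√2328 = [48; 4, 96, …] (period length 2).
Convergents:
  p_0/q_0 = 48/1
  p_1/q_1 = 193/4
  p_2/q_2 = 18576/385
  p_3/q_3 = 74497/1544
  p_4/q_4 = 7170288/148609
q_3 = 1544 ≤ 3904 < 148609 = q_4, so the answer is 74497/1544.

74497/1544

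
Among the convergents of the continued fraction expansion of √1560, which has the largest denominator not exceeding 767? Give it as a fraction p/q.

12481/316

√1560 = [39; 2, 78, …] (period length 2).
Convergents:
  p_0/q_0 = 39/1
  p_1/q_1 = 79/2
  p_2/q_2 = 6201/157
  p_3/q_3 = 12481/316
  p_4/q_4 = 979719/24805
q_3 = 316 ≤ 767 < 24805 = q_4, so the answer is 12481/316.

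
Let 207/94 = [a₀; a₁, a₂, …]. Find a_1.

207 = 2·94 + 19   →  a_0 = 2
94 = 4·19 + 18   →  a_1 = 4

4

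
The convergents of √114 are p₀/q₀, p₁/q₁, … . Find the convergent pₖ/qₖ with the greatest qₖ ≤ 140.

1025/96

√114 = [10; 1, 2, 10, 2, 1, 20, …] (period length 6).
Convergents:
  p_0/q_0 = 10/1
  p_1/q_1 = 11/1
  p_2/q_2 = 32/3
  p_3/q_3 = 331/31
  p_4/q_4 = 694/65
  p_5/q_5 = 1025/96
  p_6/q_6 = 21194/1985
q_5 = 96 ≤ 140 < 1985 = q_6, so the answer is 1025/96.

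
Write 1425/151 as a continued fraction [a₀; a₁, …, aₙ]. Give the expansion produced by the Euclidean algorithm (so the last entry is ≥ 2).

[9; 2, 3, 2, 9]

1425 = 9*151 + 66
151 = 2*66 + 19
66 = 3*19 + 9
19 = 2*9 + 1
9 = 9*1 + 0  (stop)
So 1425/151 = [9; 2, 3, 2, 9].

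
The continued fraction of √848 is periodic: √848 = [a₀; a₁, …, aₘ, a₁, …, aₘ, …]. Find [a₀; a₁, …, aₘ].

[29; 8, 3, 3, 3, 8, 58]

a₀ = ⌊√848⌋ = 29.
With m₀=0, d₀=1 and mₖ₊₁ = dₖaₖ − mₖ, dₖ₊₁ = (n − mₖ₊₁²)/dₖ, aₖ₊₁ = ⌊(a₀+mₖ₊₁)/dₖ₊₁⌋:
  k=1: m=29, d=7, a=8
  k=2: m=27, d=17, a=3
  k=3: m=24, d=16, a=3
  k=4: m=24, d=17, a=3
  k=5: m=27, d=7, a=8
  k=6: m=29, d=1, a=58
d=1 and a=2a₀=58 at k=6, so the next step gives (m, d) = (29, 7) again — its k=1 value — and the period has length 6.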